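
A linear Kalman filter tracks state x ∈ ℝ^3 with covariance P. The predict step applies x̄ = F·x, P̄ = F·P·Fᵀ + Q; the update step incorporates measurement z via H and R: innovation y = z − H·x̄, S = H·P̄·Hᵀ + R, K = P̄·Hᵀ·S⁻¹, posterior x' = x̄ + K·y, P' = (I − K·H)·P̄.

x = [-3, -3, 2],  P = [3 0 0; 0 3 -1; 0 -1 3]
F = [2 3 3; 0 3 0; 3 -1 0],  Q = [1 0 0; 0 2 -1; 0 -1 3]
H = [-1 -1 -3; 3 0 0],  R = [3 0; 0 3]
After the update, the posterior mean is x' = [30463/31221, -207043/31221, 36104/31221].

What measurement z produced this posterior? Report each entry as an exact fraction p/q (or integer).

x̄ = F·x = [-9, -9, -6]
P̄ = F·P·Fᵀ + Q = [49 18 12; 18 29 -10; 12 -10 33]
S = H·P̄·Hᵀ + R = [426 -309; -309 444]
K = P̄·Hᵀ·S⁻¹ = [-103/31221 10265/31221; 3046/31221 5917/31221; -11240/31221 -5291/31221]
x' − x̄ = [311452/31221, 73946/31221, 223430/31221] = K·y
y = (KᵀK)⁻¹·Kᵀ·(x' − x̄) = [-34, 30]
z = y + H·x̄ = [-34, 30] + [36, -27] = [2, 3]

z = [2, 3]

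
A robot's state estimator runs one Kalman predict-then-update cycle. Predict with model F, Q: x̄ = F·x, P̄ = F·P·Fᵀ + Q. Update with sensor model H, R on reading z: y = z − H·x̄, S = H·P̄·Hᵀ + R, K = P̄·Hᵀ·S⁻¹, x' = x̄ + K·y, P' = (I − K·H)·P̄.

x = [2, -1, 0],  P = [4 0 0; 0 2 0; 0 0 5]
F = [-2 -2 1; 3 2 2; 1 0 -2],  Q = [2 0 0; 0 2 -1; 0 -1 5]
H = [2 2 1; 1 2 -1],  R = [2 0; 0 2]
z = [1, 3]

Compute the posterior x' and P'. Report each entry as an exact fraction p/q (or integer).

x' = [-4274/2787, 18271/8361, 197/8361]
P' = [28424/929 -63994/2787 -43166/2787; -63994/2787 146147/8361 97096/8361; -43166/2787 97096/8361 73094/8361]

x̄ = F·x = [-2, 4, 2]
P̄ = F·P·Fᵀ + Q = [31 -22 -18; -22 66 -9; -18 -9 29]
y = z − H·x̄ = [-5, -1]
S = H·P̄·Hᵀ + R = [135 183; 183 310]
K = P̄·Hᵀ·S⁻¹ = [-305/2787 75/929; 2713/8361 536/2787; 4145/8361 -1400/2787]
x' = x̄ + K·y = [-4274/2787, 18271/8361, 197/8361]
P' = (I − K·H)·P̄ = [28424/929 -63994/2787 -43166/2787; -63994/2787 146147/8361 97096/8361; -43166/2787 97096/8361 73094/8361]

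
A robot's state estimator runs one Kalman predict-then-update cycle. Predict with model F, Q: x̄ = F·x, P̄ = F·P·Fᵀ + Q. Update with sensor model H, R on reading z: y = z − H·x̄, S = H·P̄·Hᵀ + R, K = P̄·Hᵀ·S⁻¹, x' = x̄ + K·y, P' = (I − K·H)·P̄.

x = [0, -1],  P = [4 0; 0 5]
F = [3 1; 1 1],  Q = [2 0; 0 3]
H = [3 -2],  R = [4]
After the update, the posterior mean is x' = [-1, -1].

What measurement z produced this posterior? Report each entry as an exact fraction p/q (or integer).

z = [-1]

x̄ = F·x = [-1, -1]
P̄ = F·P·Fᵀ + Q = [43 17; 17 12]
S = H·P̄·Hᵀ + R = [235]
K = P̄·Hᵀ·S⁻¹ = [19/47; 27/235]
x' − x̄ = [0, 0] = K·y
y = (KᵀK)⁻¹·Kᵀ·(x' − x̄) = [0]
z = y + H·x̄ = [0] + [-1] = [-1]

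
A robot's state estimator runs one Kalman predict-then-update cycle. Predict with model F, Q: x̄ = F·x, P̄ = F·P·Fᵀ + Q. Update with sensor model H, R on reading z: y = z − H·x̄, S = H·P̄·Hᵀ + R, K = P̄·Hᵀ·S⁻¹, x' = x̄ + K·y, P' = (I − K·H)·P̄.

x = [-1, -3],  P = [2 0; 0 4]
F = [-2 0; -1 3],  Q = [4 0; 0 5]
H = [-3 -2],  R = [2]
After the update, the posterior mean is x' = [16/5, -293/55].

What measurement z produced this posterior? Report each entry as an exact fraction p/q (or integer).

z = [1]

x̄ = F·x = [2, -8]
P̄ = F·P·Fᵀ + Q = [12 4; 4 43]
S = H·P̄·Hᵀ + R = [330]
K = P̄·Hᵀ·S⁻¹ = [-2/15; -49/165]
x' − x̄ = [6/5, 147/55] = K·y
y = (KᵀK)⁻¹·Kᵀ·(x' − x̄) = [-9]
z = y + H·x̄ = [-9] + [10] = [1]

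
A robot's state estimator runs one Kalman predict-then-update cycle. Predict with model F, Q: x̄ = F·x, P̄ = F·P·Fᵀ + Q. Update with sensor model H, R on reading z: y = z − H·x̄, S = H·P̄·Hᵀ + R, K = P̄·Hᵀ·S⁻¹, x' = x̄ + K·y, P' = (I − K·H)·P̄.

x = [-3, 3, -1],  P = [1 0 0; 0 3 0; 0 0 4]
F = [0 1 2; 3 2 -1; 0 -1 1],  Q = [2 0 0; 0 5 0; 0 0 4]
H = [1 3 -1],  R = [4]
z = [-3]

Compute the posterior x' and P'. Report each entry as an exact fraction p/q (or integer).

x̄ = F·x = [1, -2, -4]
P̄ = F·P·Fᵀ + Q = [21 -2 5; -2 30 -10; 5 -10 11]
y = z − H·x̄ = [-2]
S = H·P̄·Hᵀ + R = [344]
K = P̄·Hᵀ·S⁻¹ = [5/172; 49/172; -9/86]
x' = x̄ + K·y = [81/86, -221/86, -163/43]
P' = (I − K·H)·P̄ = [1781/86 -417/86 260/43; -417/86 179/86 11/43; 260/43 11/43 311/43]

x' = [81/86, -221/86, -163/43]
P' = [1781/86 -417/86 260/43; -417/86 179/86 11/43; 260/43 11/43 311/43]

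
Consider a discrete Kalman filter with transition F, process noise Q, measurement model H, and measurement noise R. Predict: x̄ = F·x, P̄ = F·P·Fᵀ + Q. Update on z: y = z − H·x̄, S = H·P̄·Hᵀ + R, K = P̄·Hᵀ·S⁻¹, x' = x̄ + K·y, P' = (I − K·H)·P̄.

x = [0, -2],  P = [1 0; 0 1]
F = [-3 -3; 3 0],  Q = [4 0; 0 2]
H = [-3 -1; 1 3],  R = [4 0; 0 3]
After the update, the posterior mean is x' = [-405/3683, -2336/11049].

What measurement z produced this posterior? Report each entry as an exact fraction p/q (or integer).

z = [1, -1]

x̄ = F·x = [6, 0]
P̄ = F·P·Fᵀ + Q = [22 -9; -9 11]
S = H·P̄·Hᵀ + R = [159 -9; -9 70]
K = P̄·Hᵀ·S⁻¹ = [-1345/3683 -436/3683; 1336/11049 1320/3683]
x' − x̄ = [-22503/3683, -2336/11049] = K·y
y = (KᵀK)⁻¹·Kᵀ·(x' − x̄) = [19, -7]
z = y + H·x̄ = [19, -7] + [-18, 6] = [1, -1]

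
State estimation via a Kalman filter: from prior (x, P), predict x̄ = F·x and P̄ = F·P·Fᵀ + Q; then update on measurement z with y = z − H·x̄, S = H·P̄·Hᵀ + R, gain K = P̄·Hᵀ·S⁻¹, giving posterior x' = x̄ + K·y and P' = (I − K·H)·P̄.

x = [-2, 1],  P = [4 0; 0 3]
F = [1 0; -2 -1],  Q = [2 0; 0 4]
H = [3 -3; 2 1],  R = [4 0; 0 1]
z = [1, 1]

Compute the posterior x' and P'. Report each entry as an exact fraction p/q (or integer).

x' = [2430/6463, 641/6463]
P' = [986/6463 42/6463; 42/6463 1942/6463]

x̄ = F·x = [-2, 3]
P̄ = F·P·Fᵀ + Q = [6 -8; -8 23]
y = z − H·x̄ = [16, 2]
S = H·P̄·Hᵀ + R = [409 -9; -9 16]
K = P̄·Hᵀ·S⁻¹ = [708/6463 2014/6463; -1425/6463 2026/6463]
x' = x̄ + K·y = [2430/6463, 641/6463]
P' = (I − K·H)·P̄ = [986/6463 42/6463; 42/6463 1942/6463]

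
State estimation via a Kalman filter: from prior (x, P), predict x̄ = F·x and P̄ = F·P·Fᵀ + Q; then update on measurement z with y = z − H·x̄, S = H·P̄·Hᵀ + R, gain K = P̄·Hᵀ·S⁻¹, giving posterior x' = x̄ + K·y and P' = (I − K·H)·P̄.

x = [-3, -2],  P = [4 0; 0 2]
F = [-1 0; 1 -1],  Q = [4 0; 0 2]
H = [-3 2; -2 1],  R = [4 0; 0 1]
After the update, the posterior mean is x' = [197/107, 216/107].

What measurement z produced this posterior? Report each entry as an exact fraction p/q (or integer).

x̄ = F·x = [3, -1]
P̄ = F·P·Fᵀ + Q = [8 -4; -4 8]
S = H·P̄·Hᵀ + R = [156 92; 92 57]
K = P̄·Hᵀ·S⁻¹ = [4/107 -44/107; 31/107 -20/107]
x' − x̄ = [-124/107, 323/107] = K·y
y = (KᵀK)⁻¹·Kᵀ·(x' − x̄) = [13, 4]
z = y + H·x̄ = [13, 4] + [-11, -7] = [2, -3]

z = [2, -3]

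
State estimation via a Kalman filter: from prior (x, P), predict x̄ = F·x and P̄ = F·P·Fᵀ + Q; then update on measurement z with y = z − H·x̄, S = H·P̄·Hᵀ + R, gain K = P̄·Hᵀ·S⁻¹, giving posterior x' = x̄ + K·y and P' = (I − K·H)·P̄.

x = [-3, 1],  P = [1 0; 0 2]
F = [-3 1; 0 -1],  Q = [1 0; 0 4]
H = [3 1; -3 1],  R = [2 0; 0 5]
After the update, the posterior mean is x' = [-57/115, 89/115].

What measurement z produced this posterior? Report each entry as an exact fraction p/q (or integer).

z = [-1, 3]

x̄ = F·x = [10, -1]
P̄ = F·P·Fᵀ + Q = [12 -2; -2 6]
S = H·P̄·Hᵀ + R = [104 -102; -102 131]
K = P̄·Hᵀ·S⁻¹ = [289/1610 -121/805; 306/805 312/805]
x' − x̄ = [-1207/115, 204/115] = K·y
y = (KᵀK)⁻¹·Kᵀ·(x' − x̄) = [-30, 34]
z = y + H·x̄ = [-30, 34] + [29, -31] = [-1, 3]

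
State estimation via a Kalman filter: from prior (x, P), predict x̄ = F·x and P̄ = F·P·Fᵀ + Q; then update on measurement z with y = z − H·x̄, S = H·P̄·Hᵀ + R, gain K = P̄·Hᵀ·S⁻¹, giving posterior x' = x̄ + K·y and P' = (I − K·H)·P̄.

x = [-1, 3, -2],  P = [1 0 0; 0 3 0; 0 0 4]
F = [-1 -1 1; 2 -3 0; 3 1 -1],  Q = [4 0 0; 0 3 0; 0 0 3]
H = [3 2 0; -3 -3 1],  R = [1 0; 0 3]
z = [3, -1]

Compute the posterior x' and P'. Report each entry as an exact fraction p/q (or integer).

x̄ = F·x = [-4, -11, 2]
P̄ = F·P·Fᵀ + Q = [12 7 -10; 7 34 -3; -10 -3 19]
y = z − H·x̄ = [37, -48]
S = H·P̄·Hᵀ + R = [329 -453; -453 640]
K = P̄·Hᵀ·S⁻¹ = [1649/5351 607/5351; -118/5351 -1137/5351; 3234/5351 2774/5351]
x' = x̄ + K·y = [10473/5351, -8651/5351, -2792/5351]
P' = (I − K·H)·P̄ = [22431/5351 -32822/5351 -29352/5351; -32822/5351 49174/5351 45645/5351; -29352/5351 45645/5351 57201/5351]

x' = [10473/5351, -8651/5351, -2792/5351]
P' = [22431/5351 -32822/5351 -29352/5351; -32822/5351 49174/5351 45645/5351; -29352/5351 45645/5351 57201/5351]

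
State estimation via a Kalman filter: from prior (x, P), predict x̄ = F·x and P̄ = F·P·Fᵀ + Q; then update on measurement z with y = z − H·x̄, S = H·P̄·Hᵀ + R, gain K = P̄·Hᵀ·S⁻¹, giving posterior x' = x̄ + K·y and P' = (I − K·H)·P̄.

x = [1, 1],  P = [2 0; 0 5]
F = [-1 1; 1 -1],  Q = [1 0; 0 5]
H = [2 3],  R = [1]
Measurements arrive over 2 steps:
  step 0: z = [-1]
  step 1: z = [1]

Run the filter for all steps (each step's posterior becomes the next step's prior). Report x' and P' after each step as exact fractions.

step 0: x' = [5/57, -22/57], P' = [431/57 -289/57; -289/57 200/57]
step 1: x' = [-833/1353, 1003/1353], P' = [23039/1353 -15481/1353; -15481/1353 10550/1353]

step 0: x̄ = F·x = [0, 0]
step 0: P̄ = F·P·Fᵀ + Q = [8 -7; -7 12]
step 0: y = z − H·x̄ = [-1]
step 0: S = H·P̄·Hᵀ + R = [57]
step 0: K = P̄·Hᵀ·S⁻¹ = [-5/57; 22/57]
step 0: x' = x̄ + K·y = [5/57, -22/57]
step 0: P' = (I − K·H)·P̄ = [431/57 -289/57; -289/57 200/57]
step 1: x̄ = F·x = [-9/19, 9/19]
step 1: P̄ = F·P·Fᵀ + Q = [422/19 -403/19; -403/19 498/19]
step 1: y = z − H·x̄ = [10/19]
step 1: S = H·P̄·Hᵀ + R = [1353/19]
step 1: K = P̄·Hᵀ·S⁻¹ = [-365/1353; 688/1353]
step 1: x' = x̄ + K·y = [-833/1353, 1003/1353]
step 1: P' = (I − K·H)·P̄ = [23039/1353 -15481/1353; -15481/1353 10550/1353]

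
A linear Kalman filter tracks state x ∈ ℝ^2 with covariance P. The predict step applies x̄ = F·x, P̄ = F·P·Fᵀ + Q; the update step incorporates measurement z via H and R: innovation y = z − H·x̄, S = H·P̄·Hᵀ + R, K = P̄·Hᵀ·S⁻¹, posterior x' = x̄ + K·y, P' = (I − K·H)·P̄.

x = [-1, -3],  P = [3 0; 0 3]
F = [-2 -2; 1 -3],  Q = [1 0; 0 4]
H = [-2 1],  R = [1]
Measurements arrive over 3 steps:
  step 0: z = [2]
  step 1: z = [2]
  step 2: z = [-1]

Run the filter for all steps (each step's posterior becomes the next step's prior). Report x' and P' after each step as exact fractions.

step 0: x̄ = F·x = [8, 8]
step 0: P̄ = F·P·Fᵀ + Q = [25 12; 12 34]
step 0: y = z − H·x̄ = [10]
step 0: S = H·P̄·Hᵀ + R = [87]
step 0: K = P̄·Hᵀ·S⁻¹ = [-38/87; 10/87]
step 0: x' = x̄ + K·y = [316/87, 796/87]
step 0: P' = (I − K·H)·P̄ = [731/87 1424/87; 1424/87 2858/87]
step 1: x̄ = F·x = [-2224/87, -2072/87]
step 1: P̄ = F·P·Fᵀ + Q = [25835/87 21382/87; 21382/87 18257/87]
step 1: y = z − H·x̄ = [-734/29]
step 1: S = H·P̄·Hᵀ + R = [12052/29]
step 1: K = P̄·Hᵀ·S⁻¹ = [-2524/3013; -8169/12052]
step 1: x' = x̄ + K·y = [-39416/9039, -120407/18078]
step 1: P' = (I − K·H)·P̄ = [48067/9039 88562/9039; 88562/9039 683989/36156]
step 2: x̄ = F·x = [66413/3013, 282389/18078]
step 2: P̄ = F·P·Fᵀ + Q = [531264/3013 856065/6026; 856065/6026 4367305/36156]
step 2: y = z − H·x̄ = [496489/18078]
step 2: S = H·P̄·Hᵀ + R = [9358573/36156]
step 2: K = P̄·Hᵀ·S⁻¹ = [-7613946/9358573; -5905475/9358573]
step 2: x' = x̄ + K·y = [-403450/1336939, -2285693/1336939]
step 2: P' = (I − K·H)·P̄ = [46750233/9358573 85886520/9358573; 85886520/9358573 165867565/9358573]

step 0: x' = [316/87, 796/87], P' = [731/87 1424/87; 1424/87 2858/87]
step 1: x' = [-39416/9039, -120407/18078], P' = [48067/9039 88562/9039; 88562/9039 683989/36156]
step 2: x' = [-403450/1336939, -2285693/1336939], P' = [46750233/9358573 85886520/9358573; 85886520/9358573 165867565/9358573]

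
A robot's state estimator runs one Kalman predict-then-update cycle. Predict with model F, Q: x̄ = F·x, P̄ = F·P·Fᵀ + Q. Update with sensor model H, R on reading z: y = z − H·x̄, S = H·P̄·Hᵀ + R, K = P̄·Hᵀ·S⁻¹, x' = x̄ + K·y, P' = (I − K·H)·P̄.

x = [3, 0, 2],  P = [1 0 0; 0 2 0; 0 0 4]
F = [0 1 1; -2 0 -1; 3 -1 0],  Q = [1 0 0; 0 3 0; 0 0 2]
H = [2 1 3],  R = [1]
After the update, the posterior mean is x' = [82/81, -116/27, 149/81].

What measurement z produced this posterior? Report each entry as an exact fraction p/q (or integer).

x̄ = F·x = [2, -8, 9]
P̄ = F·P·Fᵀ + Q = [7 -4 -2; -4 11 -6; -2 -6 13]
S = H·P̄·Hᵀ + R = [81]
K = P̄·Hᵀ·S⁻¹ = [4/81; -5/27; 29/81]
x' − x̄ = [-80/81, 100/27, -580/81] = K·y
y = (KᵀK)⁻¹·Kᵀ·(x' − x̄) = [-20]
z = y + H·x̄ = [-20] + [23] = [3]

z = [3]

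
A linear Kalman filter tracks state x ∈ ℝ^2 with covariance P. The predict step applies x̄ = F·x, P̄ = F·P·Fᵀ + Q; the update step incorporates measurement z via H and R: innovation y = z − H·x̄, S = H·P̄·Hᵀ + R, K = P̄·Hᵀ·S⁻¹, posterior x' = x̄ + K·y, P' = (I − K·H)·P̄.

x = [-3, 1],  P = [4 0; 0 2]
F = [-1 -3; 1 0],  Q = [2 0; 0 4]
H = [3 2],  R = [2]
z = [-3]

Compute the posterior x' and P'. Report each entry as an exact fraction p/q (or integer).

x̄ = F·x = [0, -3]
P̄ = F·P·Fᵀ + Q = [24 -4; -4 8]
y = z − H·x̄ = [3]
S = H·P̄·Hᵀ + R = [202]
K = P̄·Hᵀ·S⁻¹ = [32/101; 2/101]
x' = x̄ + K·y = [96/101, -297/101]
P' = (I − K·H)·P̄ = [376/101 -532/101; -532/101 800/101]

x' = [96/101, -297/101]
P' = [376/101 -532/101; -532/101 800/101]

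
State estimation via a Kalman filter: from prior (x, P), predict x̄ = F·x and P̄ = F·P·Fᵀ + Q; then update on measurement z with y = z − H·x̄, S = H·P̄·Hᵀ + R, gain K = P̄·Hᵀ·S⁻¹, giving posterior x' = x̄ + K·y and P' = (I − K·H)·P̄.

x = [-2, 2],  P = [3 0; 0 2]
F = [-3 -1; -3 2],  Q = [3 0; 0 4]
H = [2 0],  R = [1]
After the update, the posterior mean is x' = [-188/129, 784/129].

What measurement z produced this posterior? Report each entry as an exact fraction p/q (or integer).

x̄ = F·x = [4, 10]
P̄ = F·P·Fᵀ + Q = [32 23; 23 39]
S = H·P̄·Hᵀ + R = [129]
K = P̄·Hᵀ·S⁻¹ = [64/129; 46/129]
x' − x̄ = [-704/129, -506/129] = K·y
y = (KᵀK)⁻¹·Kᵀ·(x' − x̄) = [-11]
z = y + H·x̄ = [-11] + [8] = [-3]

z = [-3]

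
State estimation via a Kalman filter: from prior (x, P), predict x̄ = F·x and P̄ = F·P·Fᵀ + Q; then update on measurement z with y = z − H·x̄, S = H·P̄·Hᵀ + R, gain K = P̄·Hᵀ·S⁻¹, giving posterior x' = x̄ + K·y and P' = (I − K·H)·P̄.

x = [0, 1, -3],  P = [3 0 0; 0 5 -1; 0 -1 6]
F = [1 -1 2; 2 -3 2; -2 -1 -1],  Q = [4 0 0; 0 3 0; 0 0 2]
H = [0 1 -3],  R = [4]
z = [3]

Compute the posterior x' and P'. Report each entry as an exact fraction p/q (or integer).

x' = [-967/367, -1035/367, -688/367]
P' = [6759/367 8237/367 2627/367; 8237/367 19356/367 6284/367; 2627/367 6284/367 2200/367]

x̄ = F·x = [-7, -9, 2]
P̄ = F·P·Fᵀ + Q = [40 53 -12; 53 96 -10; -12 -10 23]
y = z − H·x̄ = [18]
S = H·P̄·Hᵀ + R = [367]
K = P̄·Hᵀ·S⁻¹ = [89/367; 126/367; -79/367]
x' = x̄ + K·y = [-967/367, -1035/367, -688/367]
P' = (I − K·H)·P̄ = [6759/367 8237/367 2627/367; 8237/367 19356/367 6284/367; 2627/367 6284/367 2200/367]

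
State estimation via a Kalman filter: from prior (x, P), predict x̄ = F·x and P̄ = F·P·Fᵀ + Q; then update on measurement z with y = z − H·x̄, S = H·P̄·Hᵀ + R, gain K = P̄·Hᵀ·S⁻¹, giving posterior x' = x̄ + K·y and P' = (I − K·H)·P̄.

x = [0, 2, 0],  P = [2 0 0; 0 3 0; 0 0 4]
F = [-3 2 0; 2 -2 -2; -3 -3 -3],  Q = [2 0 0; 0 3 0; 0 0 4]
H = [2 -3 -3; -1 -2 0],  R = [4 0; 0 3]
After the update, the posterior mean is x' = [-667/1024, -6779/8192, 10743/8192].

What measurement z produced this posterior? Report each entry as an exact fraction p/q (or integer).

x̄ = F·x = [4, -4, -6]
P̄ = F·P·Fᵀ + Q = [32 -24 0; -24 39 30; 0 30 85]
S = H·P̄·Hᵀ + R = [2076 374; 374 95]
K = P̄·Hᵀ·S⁻¹ = [867/7168 -1103/3584; -4029/57344 -8367/28672; -10335/57344 2235/28672]
x' − x̄ = [-4763/1024, 25989/8192, 59895/8192] = K·y
y = (KᵀK)⁻¹·Kᵀ·(x' − x̄) = [-41, -1]
z = y + H·x̄ = [-41, -1] + [38, 4] = [-3, 3]

z = [-3, 3]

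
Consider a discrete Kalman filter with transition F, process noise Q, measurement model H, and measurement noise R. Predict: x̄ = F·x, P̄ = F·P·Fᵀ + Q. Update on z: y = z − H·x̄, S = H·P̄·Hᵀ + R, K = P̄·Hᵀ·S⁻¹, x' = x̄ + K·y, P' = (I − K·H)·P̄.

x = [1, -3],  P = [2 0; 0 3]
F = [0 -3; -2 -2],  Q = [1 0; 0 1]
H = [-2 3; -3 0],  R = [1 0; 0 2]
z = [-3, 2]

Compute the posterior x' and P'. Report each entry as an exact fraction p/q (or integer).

x̄ = F·x = [9, 4]
P̄ = F·P·Fᵀ + Q = [28 18; 18 21]
y = z − H·x̄ = [3, 29]
S = H·P̄·Hᵀ + R = [86 6; 6 254]
K = P̄·Hᵀ·S⁻¹ = [-1/5452 -1803/5452; 3591/10904 -2403/10904]
x' = x̄ + K·y = [-1611/2726, -7649/5452]
P' = (I − K·H)·P̄ = [601/2726 801/5452; 801/5452 2265/10904]

x' = [-1611/2726, -7649/5452]
P' = [601/2726 801/5452; 801/5452 2265/10904]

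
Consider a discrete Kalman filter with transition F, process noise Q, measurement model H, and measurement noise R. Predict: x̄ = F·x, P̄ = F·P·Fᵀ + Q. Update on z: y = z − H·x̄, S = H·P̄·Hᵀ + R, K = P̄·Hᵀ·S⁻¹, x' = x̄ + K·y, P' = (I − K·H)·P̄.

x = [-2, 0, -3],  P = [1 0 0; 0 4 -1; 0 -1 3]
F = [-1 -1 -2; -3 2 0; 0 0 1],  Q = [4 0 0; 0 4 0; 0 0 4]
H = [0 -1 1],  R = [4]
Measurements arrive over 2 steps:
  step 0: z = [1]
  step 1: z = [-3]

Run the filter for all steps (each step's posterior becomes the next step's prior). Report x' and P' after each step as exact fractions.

step 0: x' = [78/11, -23/22, -21/22], P' = [183/11 -42/11 -46/11; -42/11 315/44 191/44; -46/11 191/44 227/44]
step 1: x' = [-12142/2917, 26920/8751, 1713/2917], P' = [120856/2917 -30538/2917 -30526/2917; -30538/2917 112291/8751 25289/2917; -30526/2917 25289/2917 24581/2917]

step 0: x̄ = F·x = [8, 6, -3]
step 0: P̄ = F·P·Fᵀ + Q = [17 -1 -5; -1 29 -2; -5 -2 7]
step 0: y = z − H·x̄ = [10]
step 0: S = H·P̄·Hᵀ + R = [44]
step 0: K = P̄·Hᵀ·S⁻¹ = [-1/11; -31/44; 9/44]
step 0: x' = x̄ + K·y = [78/11, -23/22, -21/22]
step 0: P' = (I − K·H)·P̄ = [183/11 -42/11 -46/11; -42/11 315/44 191/44; -46/11 191/44 227/44]
step 1: x̄ = F·x = [-91/22, -257/11, -21/22]
step 1: P̄ = F·P·Fᵀ + Q = [1823/44 -235/22 -461/44; -235/22 2510/11 467/22; -461/44 467/22 403/44]
step 1: y = z − H·x̄ = [-559/22]
step 1: S = H·P̄·Hᵀ + R = [8751/44]
step 1: K = P̄·Hᵀ·S⁻¹ = [3/2917; -9106/8751; -177/2917]
step 1: x' = x̄ + K·y = [-12142/2917, 26920/8751, 1713/2917]
step 1: P' = (I − K·H)·P̄ = [120856/2917 -30538/2917 -30526/2917; -30538/2917 112291/8751 25289/2917; -30526/2917 25289/2917 24581/2917]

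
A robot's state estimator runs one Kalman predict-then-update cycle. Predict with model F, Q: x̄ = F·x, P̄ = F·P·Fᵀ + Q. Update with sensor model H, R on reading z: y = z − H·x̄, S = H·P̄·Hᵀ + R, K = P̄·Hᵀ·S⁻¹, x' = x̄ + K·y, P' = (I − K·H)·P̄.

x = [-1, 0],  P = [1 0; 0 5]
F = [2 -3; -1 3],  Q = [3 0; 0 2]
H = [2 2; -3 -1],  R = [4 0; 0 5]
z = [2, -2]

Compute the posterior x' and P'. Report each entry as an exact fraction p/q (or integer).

x̄ = F·x = [-2, 1]
P̄ = F·P·Fᵀ + Q = [52 -47; -47 48]
y = z − H·x̄ = [4, -7]
S = H·P̄·Hᵀ + R = [28 -32; -32 239]
K = P̄·Hᵀ·S⁻¹ = [-549/2834 -683/1417; 1727/2834 667/1417]
x' = x̄ + K·y = [849/1417, 202/1417]
P' = (I − K·H)·P̄ = [1982/1417 -2531/1417; -2531/1417 4258/1417]

x' = [849/1417, 202/1417]
P' = [1982/1417 -2531/1417; -2531/1417 4258/1417]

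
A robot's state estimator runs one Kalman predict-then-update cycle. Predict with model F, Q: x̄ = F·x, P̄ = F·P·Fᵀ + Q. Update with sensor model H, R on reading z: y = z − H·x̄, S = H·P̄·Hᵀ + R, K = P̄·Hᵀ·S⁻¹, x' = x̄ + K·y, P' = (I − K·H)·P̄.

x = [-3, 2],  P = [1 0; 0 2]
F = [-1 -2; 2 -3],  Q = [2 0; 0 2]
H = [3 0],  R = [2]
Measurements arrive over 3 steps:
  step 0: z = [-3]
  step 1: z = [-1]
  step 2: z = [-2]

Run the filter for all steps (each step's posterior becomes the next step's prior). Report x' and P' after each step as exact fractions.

step 0: x' = [-1, -12], P' = [22/101 20/101; 20/101 1524/101]
step 1: x' = [-7075/28901, -52486/28901], P' = [6400/28901 9080/28901; 9080/28901 265766/28901]
step 2: x' = [-3378711/5265038, -3024439/2632519], P' = [581793/2632519 786358/2632519; 786358/2632519 22981708/2632519]

step 0: x̄ = F·x = [-1, -12]
step 0: P̄ = F·P·Fᵀ + Q = [11 10; 10 24]
step 0: y = z − H·x̄ = [0]
step 0: S = H·P̄·Hᵀ + R = [101]
step 0: K = P̄·Hᵀ·S⁻¹ = [33/101; 30/101]
step 0: x' = x̄ + K·y = [-1, -12]
step 0: P' = (I − K·H)·P̄ = [22/101 20/101; 20/101 1524/101]
step 1: x̄ = F·x = [25, 34]
step 1: P̄ = F·P·Fᵀ + Q = [6400/101 9080/101; 9080/101 13766/101]
step 1: y = z − H·x̄ = [-76]
step 1: S = H·P̄·Hᵀ + R = [57802/101]
step 1: K = P̄·Hᵀ·S⁻¹ = [9600/28901; 13620/28901]
step 1: x' = x̄ + K·y = [-7075/28901, -52486/28901]
step 1: P' = (I − K·H)·P̄ = [6400/28901 9080/28901; 9080/28901 265766/28901]
step 2: x̄ = F·x = [112047/28901, 143308/28901]
step 2: P̄ = F·P·Fᵀ + Q = [1163586/28901 1572716/28901; 1572716/28901 2366336/28901]
step 2: y = z − H·x̄ = [-393943/28901]
step 2: S = H·P̄·Hᵀ + R = [10530076/28901]
step 2: K = P̄·Hᵀ·S⁻¹ = [1745379/5265038; 1179537/2632519]
step 2: x' = x̄ + K·y = [-3378711/5265038, -3024439/2632519]
step 2: P' = (I − K·H)·P̄ = [581793/2632519 786358/2632519; 786358/2632519 22981708/2632519]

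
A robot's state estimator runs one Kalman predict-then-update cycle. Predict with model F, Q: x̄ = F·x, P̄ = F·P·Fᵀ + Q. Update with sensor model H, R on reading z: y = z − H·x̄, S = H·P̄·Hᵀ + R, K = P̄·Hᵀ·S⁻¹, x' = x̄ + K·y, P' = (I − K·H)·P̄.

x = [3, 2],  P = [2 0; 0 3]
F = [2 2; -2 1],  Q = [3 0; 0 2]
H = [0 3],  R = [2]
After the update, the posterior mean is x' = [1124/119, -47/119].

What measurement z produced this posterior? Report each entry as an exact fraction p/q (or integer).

x̄ = F·x = [10, -4]
P̄ = F·P·Fᵀ + Q = [23 -2; -2 13]
S = H·P̄·Hᵀ + R = [119]
K = P̄·Hᵀ·S⁻¹ = [-6/119; 39/119]
x' − x̄ = [-66/119, 429/119] = K·y
y = (KᵀK)⁻¹·Kᵀ·(x' − x̄) = [11]
z = y + H·x̄ = [11] + [-12] = [-1]

z = [-1]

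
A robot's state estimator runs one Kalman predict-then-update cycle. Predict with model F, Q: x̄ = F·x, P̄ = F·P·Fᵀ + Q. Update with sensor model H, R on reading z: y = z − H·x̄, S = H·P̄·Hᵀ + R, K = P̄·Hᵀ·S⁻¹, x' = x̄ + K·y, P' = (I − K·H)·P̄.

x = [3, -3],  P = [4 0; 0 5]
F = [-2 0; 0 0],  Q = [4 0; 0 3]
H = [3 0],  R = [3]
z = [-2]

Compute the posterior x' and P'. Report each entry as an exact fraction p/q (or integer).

x' = [-46/61, 0]
P' = [20/61 0; 0 3]

x̄ = F·x = [-6, 0]
P̄ = F·P·Fᵀ + Q = [20 0; 0 3]
y = z − H·x̄ = [16]
S = H·P̄·Hᵀ + R = [183]
K = P̄·Hᵀ·S⁻¹ = [20/61; 0]
x' = x̄ + K·y = [-46/61, 0]
P' = (I − K·H)·P̄ = [20/61 0; 0 3]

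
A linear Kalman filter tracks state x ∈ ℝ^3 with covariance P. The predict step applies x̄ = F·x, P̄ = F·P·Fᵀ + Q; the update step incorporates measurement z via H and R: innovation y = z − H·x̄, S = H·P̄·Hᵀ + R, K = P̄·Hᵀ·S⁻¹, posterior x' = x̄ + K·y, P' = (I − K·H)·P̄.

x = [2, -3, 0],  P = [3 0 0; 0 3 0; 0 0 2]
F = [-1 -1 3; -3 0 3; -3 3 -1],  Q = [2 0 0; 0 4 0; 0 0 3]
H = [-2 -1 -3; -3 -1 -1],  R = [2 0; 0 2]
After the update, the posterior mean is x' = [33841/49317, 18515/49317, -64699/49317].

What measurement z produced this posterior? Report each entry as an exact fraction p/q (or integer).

z = [2, -1]

x̄ = F·x = [1, -6, -15]
P̄ = F·P·Fᵀ + Q = [26 27 -6; 27 49 21; -6 21 59]
S = H·P̄·Hᵀ + R = [848 535; 535 512]
K = P̄·Hᵀ·S⁻¹ = [21733/147951 -51317/147951; -4207/147951 -39238/147951; -62062/147951 46934/147951]
x' − x̄ = [-15476/49317, 314417/49317, 675056/49317] = K·y
y = (KᵀK)⁻¹·Kᵀ·(x' − x̄) = [-47, -19]
z = y + H·x̄ = [-47, -19] + [49, 18] = [2, -1]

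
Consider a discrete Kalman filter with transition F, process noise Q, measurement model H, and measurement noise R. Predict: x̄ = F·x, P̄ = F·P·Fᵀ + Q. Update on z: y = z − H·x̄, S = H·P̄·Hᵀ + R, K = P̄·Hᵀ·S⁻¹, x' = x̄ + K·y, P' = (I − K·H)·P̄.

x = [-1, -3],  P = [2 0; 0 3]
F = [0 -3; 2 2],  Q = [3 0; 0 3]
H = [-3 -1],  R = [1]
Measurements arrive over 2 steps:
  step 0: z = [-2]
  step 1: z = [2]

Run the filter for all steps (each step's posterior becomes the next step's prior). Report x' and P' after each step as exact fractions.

step 0: x' = [75/31, -31/6], P' = [66/31 -6; -6 107/6]
step 1: x' = [-238050/201131, 319887/201131], P' = [152592/201131 -379749/201131; -379749/201131 1106111/201131]

step 0: x̄ = F·x = [9, -8]
step 0: P̄ = F·P·Fᵀ + Q = [30 -18; -18 23]
step 0: y = z − H·x̄ = [17]
step 0: S = H·P̄·Hᵀ + R = [186]
step 0: K = P̄·Hᵀ·S⁻¹ = [-12/31; 1/6]
step 0: x' = x̄ + K·y = [75/31, -31/6]
step 0: P' = (I − K·H)·P̄ = [66/31 -6; -6 107/6]
step 1: x̄ = F·x = [31/2, -511/93]
step 1: P̄ = F·P·Fᵀ + Q = [327/2 -71; -71 3241/93]
step 1: y = z − H·x̄ = [7999/186]
step 1: S = H·P̄·Hᵀ + R = [201131/186]
step 1: K = P̄·Hᵀ·S⁻¹ = [-78027/201131; 33136/201131]
step 1: x' = x̄ + K·y = [-238050/201131, 319887/201131]
step 1: P' = (I − K·H)·P̄ = [152592/201131 -379749/201131; -379749/201131 1106111/201131]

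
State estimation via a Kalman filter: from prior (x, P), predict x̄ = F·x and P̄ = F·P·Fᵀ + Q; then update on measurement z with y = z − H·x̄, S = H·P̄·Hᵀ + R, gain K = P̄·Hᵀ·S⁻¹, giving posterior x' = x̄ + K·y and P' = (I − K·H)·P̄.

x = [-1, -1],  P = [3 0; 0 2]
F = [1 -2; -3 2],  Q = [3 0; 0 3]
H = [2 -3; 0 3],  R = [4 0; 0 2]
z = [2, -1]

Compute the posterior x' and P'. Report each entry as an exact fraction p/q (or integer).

x̄ = F·x = [1, 1]
P̄ = F·P·Fᵀ + Q = [14 -17; -17 38]
y = z − H·x̄ = [3, -4]
S = H·P̄·Hᵀ + R = [606 -444; -444 344]
K = P̄·Hᵀ·S⁻¹ = [1133/2832 695/1888; -37/1416 281/944]
x' = x̄ + K·y = [687/944, -127/472]
P' = (I − K·H)·P̄ = [6617/5664 695/2832; 695/2832 281/1416]

x' = [687/944, -127/472]
P' = [6617/5664 695/2832; 695/2832 281/1416]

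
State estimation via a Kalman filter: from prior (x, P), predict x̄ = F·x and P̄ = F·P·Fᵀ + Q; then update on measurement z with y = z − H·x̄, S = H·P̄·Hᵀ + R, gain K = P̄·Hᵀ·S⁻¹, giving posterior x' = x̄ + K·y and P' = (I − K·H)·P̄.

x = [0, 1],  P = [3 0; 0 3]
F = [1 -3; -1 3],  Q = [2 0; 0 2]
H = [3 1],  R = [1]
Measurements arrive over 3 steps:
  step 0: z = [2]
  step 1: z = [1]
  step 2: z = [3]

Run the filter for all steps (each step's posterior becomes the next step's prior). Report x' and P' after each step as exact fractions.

step 0: x̄ = F·x = [-3, 3]
step 0: P̄ = F·P·Fᵀ + Q = [32 -30; -30 32]
step 0: y = z − H·x̄ = [8]
step 0: S = H·P̄·Hᵀ + R = [141]
step 0: K = P̄·Hᵀ·S⁻¹ = [22/47; -58/141]
step 0: x' = x̄ + K·y = [35/47, -41/141]
step 0: P' = (I − K·H)·P̄ = [52/47 -134/47; -134/47 1148/141]
step 1: x̄ = F·x = [76/47, -76/47]
step 1: P̄ = F·P·Fᵀ + Q = [4394/47 -4300/47; -4300/47 4394/47]
step 1: y = z − H·x̄ = [-105/47]
step 1: S = H·P̄·Hᵀ + R = [18187/47]
step 1: K = P̄·Hᵀ·S⁻¹ = [8882/18187; -8506/18187]
step 1: x' = x̄ + K·y = [9566/18187, -10406/18187]
step 1: P' = (I − K·H)·P̄ = [21782/18187 -56464/18187; -56464/18187 160886/18187]
step 2: x̄ = F·x = [40784/18187, -40784/18187]
step 2: P̄ = F·P·Fᵀ + Q = [1844914/18187 -1808540/18187; -1808540/18187 1844914/18187]
step 2: y = z − H·x̄ = [-27007/18187]
step 2: S = H·P̄·Hᵀ + R = [7616087/18187]
step 2: K = P̄·Hᵀ·S⁻¹ = [3726202/7616087; -3580706/7616087]
step 2: x' = x̄ + K·y = [102174/67399, -104086/67399]
step 2: P' = (I − K·H)·P̄ = [9151822/7616087 -23729264/7616087; -23729264/7616087 67607086/7616087]

step 0: x' = [35/47, -41/141], P' = [52/47 -134/47; -134/47 1148/141]
step 1: x' = [9566/18187, -10406/18187], P' = [21782/18187 -56464/18187; -56464/18187 160886/18187]
step 2: x' = [102174/67399, -104086/67399], P' = [9151822/7616087 -23729264/7616087; -23729264/7616087 67607086/7616087]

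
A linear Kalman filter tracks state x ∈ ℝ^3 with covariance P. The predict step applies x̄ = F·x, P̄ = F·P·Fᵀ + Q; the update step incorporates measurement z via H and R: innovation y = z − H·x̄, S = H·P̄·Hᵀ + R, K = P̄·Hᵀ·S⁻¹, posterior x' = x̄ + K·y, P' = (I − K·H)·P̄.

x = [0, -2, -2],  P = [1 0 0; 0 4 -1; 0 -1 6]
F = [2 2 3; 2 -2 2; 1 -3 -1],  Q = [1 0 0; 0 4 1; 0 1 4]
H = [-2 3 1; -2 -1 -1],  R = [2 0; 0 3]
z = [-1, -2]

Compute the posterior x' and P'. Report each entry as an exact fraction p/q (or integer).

x' = [192543/252257, 40597/252257, 36798/252257]
P' = [208482/252257 222897/252257 -343641/252257; 222897/252257 370579/252257 -598681/252257; -343641/252257 -598681/252257 1226149/252257]

x̄ = F·x = [-10, 0, 8]
P̄ = F·P·Fᵀ + Q = [63 26 -29; 26 56 19; -29 19 41]
y = z − H·x̄ = [-29, -14]
S = H·P̄·Hᵀ + R = [717 -137; -137 378]
K = P̄·Hᵀ·S⁻¹ = [-45957/252257 -98740/252257; 33631/252257 -72564/252257; 58694/252257 19938/252257]
x' = x̄ + K·y = [192543/252257, 40597/252257, 36798/252257]
P' = (I − K·H)·P̄ = [208482/252257 222897/252257 -343641/252257; 222897/252257 370579/252257 -598681/252257; -343641/252257 -598681/252257 1226149/252257]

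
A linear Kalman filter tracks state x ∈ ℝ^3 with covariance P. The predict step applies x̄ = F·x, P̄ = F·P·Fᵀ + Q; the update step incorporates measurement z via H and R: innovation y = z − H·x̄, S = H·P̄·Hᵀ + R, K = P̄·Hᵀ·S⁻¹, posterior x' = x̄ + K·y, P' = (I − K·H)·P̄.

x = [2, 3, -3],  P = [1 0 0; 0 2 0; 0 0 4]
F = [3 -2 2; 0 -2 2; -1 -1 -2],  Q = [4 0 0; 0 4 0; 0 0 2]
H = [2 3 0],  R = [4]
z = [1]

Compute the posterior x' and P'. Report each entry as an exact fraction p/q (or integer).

x̄ = F·x = [-6, -12, 1]
P̄ = F·P·Fᵀ + Q = [37 24 -15; 24 28 -12; -15 -12 21]
y = z − H·x̄ = [49]
S = H·P̄·Hᵀ + R = [692]
K = P̄·Hᵀ·S⁻¹ = [73/346; 33/173; -33/346]
x' = x̄ + K·y = [1501/346, -459/173, -1271/346]
P' = (I − K·H)·P̄ = [1072/173 -666/173 -186/173; -666/173 488/173 102/173; -186/173 102/173 2544/173]

x' = [1501/346, -459/173, -1271/346]
P' = [1072/173 -666/173 -186/173; -666/173 488/173 102/173; -186/173 102/173 2544/173]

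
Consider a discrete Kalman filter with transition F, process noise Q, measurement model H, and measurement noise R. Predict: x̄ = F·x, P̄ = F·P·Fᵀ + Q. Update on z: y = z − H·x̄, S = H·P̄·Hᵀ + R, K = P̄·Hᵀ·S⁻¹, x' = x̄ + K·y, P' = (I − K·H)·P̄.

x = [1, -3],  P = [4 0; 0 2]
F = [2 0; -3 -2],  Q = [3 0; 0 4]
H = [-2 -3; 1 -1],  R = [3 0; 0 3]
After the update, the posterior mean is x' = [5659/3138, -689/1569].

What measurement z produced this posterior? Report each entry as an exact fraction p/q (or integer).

x̄ = F·x = [2, 3]
P̄ = F·P·Fᵀ + Q = [19 -24; -24 48]
S = H·P̄·Hᵀ + R = [223 130; 130 118]
K = P̄·Hᵀ·S⁻¹ = [-263/1569 1723/3138; -328/1569 -596/1569]
x' − x̄ = [-617/3138, -5396/1569] = K·y
y = (KᵀK)⁻¹·Kᵀ·(x' − x̄) = [11, 3]
z = y + H·x̄ = [11, 3] + [-13, -1] = [-2, 2]

z = [-2, 2]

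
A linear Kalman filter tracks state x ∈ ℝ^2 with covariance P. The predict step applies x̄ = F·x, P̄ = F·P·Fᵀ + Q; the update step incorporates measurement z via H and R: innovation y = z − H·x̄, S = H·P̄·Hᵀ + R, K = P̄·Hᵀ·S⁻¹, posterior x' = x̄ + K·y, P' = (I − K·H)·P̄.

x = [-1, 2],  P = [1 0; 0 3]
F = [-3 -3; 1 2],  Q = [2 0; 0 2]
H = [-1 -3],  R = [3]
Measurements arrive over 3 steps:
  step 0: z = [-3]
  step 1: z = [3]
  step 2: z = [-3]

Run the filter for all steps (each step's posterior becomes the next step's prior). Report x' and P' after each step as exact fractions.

step 0: x̄ = F·x = [-3, 3]
step 0: P̄ = F·P·Fᵀ + Q = [38 -21; -21 15]
step 0: y = z − H·x̄ = [3]
step 0: S = H·P̄·Hᵀ + R = [50]
step 0: K = P̄·Hᵀ·S⁻¹ = [1/2; -12/25]
step 0: x' = x̄ + K·y = [-3/2, 39/25]
step 0: P' = (I − K·H)·P̄ = [51/2 -9; -9 87/25]
step 1: x̄ = F·x = [-9/50, 81/50]
step 1: P̄ = F·P·Fᵀ + Q = [5041/50 -819/50; -819/50 271/50]
step 1: y = z − H·x̄ = [192/25]
step 1: S = H·P̄·Hᵀ + R = [1358/25]
step 1: K = P̄·Hᵀ·S⁻¹ = [-646/679; 3/1358]
step 1: x' = x̄ + K·y = [-10167/1358, 2223/1358]
step 1: P' = (I − K·H)·P̄ = [70143/1358 -22089/1358; -22089/1358 3680/679]
step 2: x̄ = F·x = [11916/679, -5721/1358]
step 2: P̄ = F·P·Fᵀ + Q = [302641/1358 -27894/679; -27894/679 13943/1358]
step 2: y = z − H·x̄ = [2595/1358]
step 2: S = H·P̄·Hᵀ + R = [48737/679]
step 2: K = P̄·Hᵀ·S⁻¹ = [-135277/97474; 13959/97474]
step 2: x' = x̄ + K·y = [2904207/194948, -767931/194948]
step 2: P' = (I − K·H)·P̄ = [16494495/194948 -5227611/194948; -5227611/194948 1714619/194948]

step 0: x' = [-3/2, 39/25], P' = [51/2 -9; -9 87/25]
step 1: x' = [-10167/1358, 2223/1358], P' = [70143/1358 -22089/1358; -22089/1358 3680/679]
step 2: x' = [2904207/194948, -767931/194948], P' = [16494495/194948 -5227611/194948; -5227611/194948 1714619/194948]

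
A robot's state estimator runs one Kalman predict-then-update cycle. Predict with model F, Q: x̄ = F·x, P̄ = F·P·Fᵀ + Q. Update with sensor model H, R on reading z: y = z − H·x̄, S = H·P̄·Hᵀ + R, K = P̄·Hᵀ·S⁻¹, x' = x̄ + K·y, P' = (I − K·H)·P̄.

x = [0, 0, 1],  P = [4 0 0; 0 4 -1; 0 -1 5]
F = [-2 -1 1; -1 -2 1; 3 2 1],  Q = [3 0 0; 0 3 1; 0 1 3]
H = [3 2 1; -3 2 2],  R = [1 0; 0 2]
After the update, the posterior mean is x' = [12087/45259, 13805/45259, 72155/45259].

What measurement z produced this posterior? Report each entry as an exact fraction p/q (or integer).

x̄ = F·x = [1, 1, 1]
P̄ = F·P·Fᵀ + Q = [30 24 -28; 24 32 -22; -28 -22 56]
S = H·P̄·Hᵀ + R = [487 -246; -246 496]
K = P̄·Hᵀ·S⁻¹ = [7613/45259 -10333/90518; 10938/45259 680/45259; 420/45259 14078/45259]
x' − x̄ = [-33172/45259, -31454/45259, 26896/45259] = K·y
y = (KᵀK)⁻¹·Kᵀ·(x' − x̄) = [-3, 2]
z = y + H·x̄ = [-3, 2] + [6, 1] = [3, 3]

z = [3, 3]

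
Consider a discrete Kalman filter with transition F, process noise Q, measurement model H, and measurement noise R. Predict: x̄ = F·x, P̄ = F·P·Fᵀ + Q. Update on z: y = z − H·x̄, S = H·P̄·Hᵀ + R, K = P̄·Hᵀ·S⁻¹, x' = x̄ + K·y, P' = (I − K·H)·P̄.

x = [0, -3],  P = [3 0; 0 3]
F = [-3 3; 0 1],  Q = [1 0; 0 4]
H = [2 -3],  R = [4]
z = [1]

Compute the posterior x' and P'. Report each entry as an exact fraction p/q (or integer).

x̄ = F·x = [-9, -3]
P̄ = F·P·Fᵀ + Q = [55 9; 9 7]
y = z − H·x̄ = [10]
S = H·P̄·Hᵀ + R = [179]
K = P̄·Hᵀ·S⁻¹ = [83/179; -3/179]
x' = x̄ + K·y = [-781/179, -567/179]
P' = (I − K·H)·P̄ = [2956/179 1860/179; 1860/179 1244/179]

x' = [-781/179, -567/179]
P' = [2956/179 1860/179; 1860/179 1244/179]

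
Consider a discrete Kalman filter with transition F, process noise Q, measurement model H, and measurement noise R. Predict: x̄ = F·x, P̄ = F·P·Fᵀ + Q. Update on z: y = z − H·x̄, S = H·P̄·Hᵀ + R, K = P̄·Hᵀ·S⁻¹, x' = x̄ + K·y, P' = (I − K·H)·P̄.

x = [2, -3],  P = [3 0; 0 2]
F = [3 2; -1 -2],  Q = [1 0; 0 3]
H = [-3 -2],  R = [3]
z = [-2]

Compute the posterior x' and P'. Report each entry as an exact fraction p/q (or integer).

x' = [-444/179, 854/179]
P' = [968/179 -1341/179; -1341/179 1977/179]

x̄ = F·x = [0, 4]
P̄ = F·P·Fᵀ + Q = [36 -17; -17 14]
y = z − H·x̄ = [6]
S = H·P̄·Hᵀ + R = [179]
K = P̄·Hᵀ·S⁻¹ = [-74/179; 23/179]
x' = x̄ + K·y = [-444/179, 854/179]
P' = (I − K·H)·P̄ = [968/179 -1341/179; -1341/179 1977/179]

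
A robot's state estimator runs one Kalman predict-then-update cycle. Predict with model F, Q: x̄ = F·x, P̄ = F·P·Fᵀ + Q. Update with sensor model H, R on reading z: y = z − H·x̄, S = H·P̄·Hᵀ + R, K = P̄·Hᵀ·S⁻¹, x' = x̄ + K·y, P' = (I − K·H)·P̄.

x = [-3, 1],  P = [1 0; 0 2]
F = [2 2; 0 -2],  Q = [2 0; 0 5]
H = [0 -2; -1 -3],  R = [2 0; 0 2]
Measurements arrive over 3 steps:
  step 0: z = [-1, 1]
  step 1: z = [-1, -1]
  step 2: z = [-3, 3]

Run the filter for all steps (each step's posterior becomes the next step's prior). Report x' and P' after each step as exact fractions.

step 0: x̄ = F·x = [-4, -2]
step 0: P̄ = F·P·Fᵀ + Q = [14 -8; -8 13]
step 0: y = z − H·x̄ = [-5, -9]
step 0: S = H·P̄·Hᵀ + R = [54 62; 62 85]
step 0: K = P̄·Hᵀ·S⁻¹ = [370/373 -226/373; -144/373 -31/373]
step 0: x' = x̄ + K·y = [-1308/373, 253/373]
step 0: P' = (I − K·H)·P̄ = [1562/373 -370/373; -370/373 144/373]
step 1: x̄ = F·x = [-2110/373, -506/373]
step 1: P̄ = F·P·Fᵀ + Q = [4610/373 904/373; 904/373 2441/373]
step 1: y = z − H·x̄ = [-1385/373, -4001/373]
step 1: S = H·P̄·Hᵀ + R = [10510/373 16454/373; 16454/373 32749/373]
step 1: K = P̄·Hᵀ·S⁻¹ = [82126/98469 -63278/98469; -32860/98469 -8227/98469]
step 1: x' = x̄ + K·y = [-183214/98469, 76681/98469]
step 1: P' = (I − K·H)·P̄ = [372934/98469 -82126/98469; -82126/98469 32860/98469]
step 2: x̄ = F·x = [-3382/1563, -153362/98469]
step 2: P̄ = F·P·Fᵀ + Q = [6154/521 3128/1563; 3128/1563 623785/98469]
step 2: y = z − H·x̄ = [-602131/98469, -125915/32823]
step 2: S = H·P̄·Hᵀ + R = [2692078/98469 1378946/32823; 1378946/32823 906277/10941]
step 2: K = P̄·Hᵀ·S⁻¹ = [4105398/4919809 -3140342/4919809; -8221276/24599045 -2068419/24599045]
step 2: x' = x̄ + K·y = [-23702718/4919809, 19895209/24599045]
step 2: P' = (I − K·H)·P̄ = [18596878/4919809 -4105398/4919809; -4105398/4919809 8221276/24599045]

step 0: x' = [-1308/373, 253/373], P' = [1562/373 -370/373; -370/373 144/373]
step 1: x' = [-183214/98469, 76681/98469], P' = [372934/98469 -82126/98469; -82126/98469 32860/98469]
step 2: x' = [-23702718/4919809, 19895209/24599045], P' = [18596878/4919809 -4105398/4919809; -4105398/4919809 8221276/24599045]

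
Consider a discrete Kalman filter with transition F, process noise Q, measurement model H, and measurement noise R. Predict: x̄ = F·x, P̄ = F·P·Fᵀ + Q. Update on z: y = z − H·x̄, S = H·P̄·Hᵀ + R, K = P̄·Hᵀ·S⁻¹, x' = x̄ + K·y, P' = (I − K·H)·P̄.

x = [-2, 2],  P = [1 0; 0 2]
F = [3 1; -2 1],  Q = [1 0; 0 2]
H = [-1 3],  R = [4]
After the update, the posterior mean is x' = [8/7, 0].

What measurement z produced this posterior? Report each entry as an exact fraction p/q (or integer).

z = [-2]

x̄ = F·x = [-4, 6]
P̄ = F·P·Fᵀ + Q = [12 -4; -4 8]
S = H·P̄·Hᵀ + R = [112]
K = P̄·Hᵀ·S⁻¹ = [-3/14; 1/4]
x' − x̄ = [36/7, -6] = K·y
y = (KᵀK)⁻¹·Kᵀ·(x' − x̄) = [-24]
z = y + H·x̄ = [-24] + [22] = [-2]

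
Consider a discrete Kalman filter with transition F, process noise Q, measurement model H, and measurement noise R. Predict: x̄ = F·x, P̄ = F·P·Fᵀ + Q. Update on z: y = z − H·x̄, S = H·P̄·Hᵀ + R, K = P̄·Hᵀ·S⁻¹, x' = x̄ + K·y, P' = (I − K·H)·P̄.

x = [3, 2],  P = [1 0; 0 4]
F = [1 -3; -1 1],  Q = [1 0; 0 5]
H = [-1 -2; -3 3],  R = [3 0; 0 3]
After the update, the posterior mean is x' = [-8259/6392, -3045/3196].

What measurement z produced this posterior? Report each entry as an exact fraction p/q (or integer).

z = [3, 1]

x̄ = F·x = [-3, -1]
P̄ = F·P·Fᵀ + Q = [38 -13; -13 10]
S = H·P̄·Hᵀ + R = [29 15; 15 669]
K = P̄·Hᵀ·S⁻¹ = [-1911/6392 -1419/6392; -953/3196 351/3196]
x' − x̄ = [10917/6392, 151/3196] = K·y
y = (KᵀK)⁻¹·Kᵀ·(x' − x̄) = [-2, -5]
z = y + H·x̄ = [-2, -5] + [5, 6] = [3, 1]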